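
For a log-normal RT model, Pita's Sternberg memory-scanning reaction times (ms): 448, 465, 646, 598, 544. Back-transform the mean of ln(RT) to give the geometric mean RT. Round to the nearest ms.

ln(RT): 6.1048, 6.1420, 6.4708, 6.3936, 6.2989
Mean ln(RT) = 31.4102/5 = 6.28203
Geometric mean = exp(6.28203) = 534.88 ms

535 ms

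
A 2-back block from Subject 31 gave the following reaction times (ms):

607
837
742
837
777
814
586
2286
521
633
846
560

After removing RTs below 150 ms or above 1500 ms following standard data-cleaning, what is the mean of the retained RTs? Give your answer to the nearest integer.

Excluded: 2286
Retained (n=11): Σ = 7760
Mean = 7760/11 = 705.4545

705 ms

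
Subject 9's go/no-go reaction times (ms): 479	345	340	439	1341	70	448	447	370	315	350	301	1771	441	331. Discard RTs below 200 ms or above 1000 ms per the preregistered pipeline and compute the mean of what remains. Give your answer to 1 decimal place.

Excluded: 70, 1341, 1771
Retained (n=12): Σ = 4606
Mean = 4606/12 = 383.8333

383.8 ms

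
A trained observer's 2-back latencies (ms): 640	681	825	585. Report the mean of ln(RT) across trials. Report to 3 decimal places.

6.518

ln(RT): 6.4615, 6.5236, 6.7154, 6.3716
Σ ln(RT) = 26.0720
Mean = 26.0720/4 = 6.51801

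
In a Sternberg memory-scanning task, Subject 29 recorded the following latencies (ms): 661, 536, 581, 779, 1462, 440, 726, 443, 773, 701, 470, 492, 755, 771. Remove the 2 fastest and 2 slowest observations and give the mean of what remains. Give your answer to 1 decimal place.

646.6 ms

Sorted: 440, 443, 470, 492, 536, 581, 661, 701, 726, 755, 771, 773, 779, 1462
Drop lowest 2 (440, 443) and highest 2 (779, 1462)
Remaining (n=10): Σ = 6466, mean = 6466/10 = 646.600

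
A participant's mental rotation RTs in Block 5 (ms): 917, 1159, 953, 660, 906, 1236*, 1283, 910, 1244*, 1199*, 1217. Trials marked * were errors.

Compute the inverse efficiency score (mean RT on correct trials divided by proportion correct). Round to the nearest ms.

Correct trials (n=8): 917, 1159, 953, 660, 906, 1283, 910, 1217
Mean correct RT = 8005/8 = 1000.6250 ms
Proportion correct = 8/11
IES = 1000.6250 / (8/11) = 1375.859 ms

1376 ms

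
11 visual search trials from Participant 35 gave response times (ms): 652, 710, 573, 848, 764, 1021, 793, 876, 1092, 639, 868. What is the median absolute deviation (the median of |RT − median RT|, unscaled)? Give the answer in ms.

83 ms

Sorted: 573, 639, 652, 710, 764, 793, 848, 868, 876, 1021, 1092 → median = 793
|x − 793|: 141, 83, 220, 55, 29, 228, 0, 83, 299, 154, 75
Sorted deviations: 0, 29, 55, 75, 83, 83, 141, 154, 220, 228, 299 → MAD = 83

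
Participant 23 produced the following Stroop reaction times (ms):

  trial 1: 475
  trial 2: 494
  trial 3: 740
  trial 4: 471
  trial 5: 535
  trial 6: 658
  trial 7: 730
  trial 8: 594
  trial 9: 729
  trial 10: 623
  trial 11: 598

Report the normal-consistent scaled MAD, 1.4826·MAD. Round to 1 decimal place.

154.2 ms

Sorted: 471, 475, 494, 535, 594, 598, 623, 658, 729, 730, 740 → median = 598
|x − 598| sorted: 0, 4, 25, 60, 63, 104, 123, 127, 131, 132, 142 → MAD = 104
Robust SD ≈ 1.4826 × 104 = 154.190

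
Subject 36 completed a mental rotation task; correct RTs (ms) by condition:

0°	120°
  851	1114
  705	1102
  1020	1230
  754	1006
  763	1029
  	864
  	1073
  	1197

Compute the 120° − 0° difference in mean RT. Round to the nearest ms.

258 ms

M(0°) = 4093/5 = 818.600
M(120°) = 8615/8 = 1076.875
Difference = 1076.875 − 818.600 = 258.275 ms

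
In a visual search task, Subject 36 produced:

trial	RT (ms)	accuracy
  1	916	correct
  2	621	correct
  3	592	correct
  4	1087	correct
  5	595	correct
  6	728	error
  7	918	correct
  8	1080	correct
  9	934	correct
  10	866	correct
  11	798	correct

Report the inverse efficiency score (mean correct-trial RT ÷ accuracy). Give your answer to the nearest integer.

Correct trials (n=10): 916, 621, 592, 1087, 595, 918, 1080, 934, 866, 798
Mean correct RT = 8407/10 = 840.7000 ms
Proportion correct = 10/11
IES = 840.7000 / (10/11) = 924.770 ms

925 ms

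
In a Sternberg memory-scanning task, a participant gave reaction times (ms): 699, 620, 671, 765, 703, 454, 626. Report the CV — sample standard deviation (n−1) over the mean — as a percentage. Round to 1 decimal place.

15.3%

n = 7, Σ = 4538, M = 648.2857
Σ(x−M)² = 58747.429; s = √(58747.429/6) = 98.9507
CV = 98.9507 / 648.2857 = 0.15263 = 15.263%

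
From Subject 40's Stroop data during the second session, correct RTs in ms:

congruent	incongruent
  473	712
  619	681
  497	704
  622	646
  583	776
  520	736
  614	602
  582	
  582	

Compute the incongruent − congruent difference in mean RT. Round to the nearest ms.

128 ms

M(congruent) = 5092/9 = 565.778
M(incongruent) = 4857/7 = 693.857
Difference = 693.857 − 565.778 = 128.079 ms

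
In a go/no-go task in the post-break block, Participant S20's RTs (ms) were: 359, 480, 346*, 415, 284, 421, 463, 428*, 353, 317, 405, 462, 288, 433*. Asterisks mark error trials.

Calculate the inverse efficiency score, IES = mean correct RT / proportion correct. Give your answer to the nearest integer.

491 ms

Correct trials (n=11): 359, 480, 415, 284, 421, 463, 353, 317, 405, 462, 288
Mean correct RT = 4247/11 = 386.0909 ms
Proportion correct = 11/14
IES = 386.0909 / (11/14) = 491.388 ms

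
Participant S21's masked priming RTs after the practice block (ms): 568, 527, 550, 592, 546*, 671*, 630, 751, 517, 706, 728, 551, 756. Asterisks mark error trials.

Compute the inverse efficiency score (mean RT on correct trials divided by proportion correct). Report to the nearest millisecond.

739 ms

Correct trials (n=11): 568, 527, 550, 592, 630, 751, 517, 706, 728, 551, 756
Mean correct RT = 6876/11 = 625.0909 ms
Proportion correct = 11/13
IES = 625.0909 / (11/13) = 738.744 ms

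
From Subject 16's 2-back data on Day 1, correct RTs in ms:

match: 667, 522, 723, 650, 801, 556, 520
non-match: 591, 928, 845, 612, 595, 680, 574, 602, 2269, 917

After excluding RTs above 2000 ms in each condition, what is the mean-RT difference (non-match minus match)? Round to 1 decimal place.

70.7 ms

non-match: exclude 2269
M(match) = 4439/7 = 634.143
M(non-match) = 6344/9 = 704.889
Difference = 704.889 − 634.143 = 70.746 ms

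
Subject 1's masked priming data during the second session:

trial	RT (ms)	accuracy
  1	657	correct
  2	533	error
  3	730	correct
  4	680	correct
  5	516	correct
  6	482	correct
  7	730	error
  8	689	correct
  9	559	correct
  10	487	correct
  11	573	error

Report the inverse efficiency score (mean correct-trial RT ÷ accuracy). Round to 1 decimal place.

825.0 ms

Correct trials (n=8): 657, 730, 680, 516, 482, 689, 559, 487
Mean correct RT = 4800/8 = 600.0000 ms
Proportion correct = 8/11
IES = 600.0000 / (8/11) = 825.000 ms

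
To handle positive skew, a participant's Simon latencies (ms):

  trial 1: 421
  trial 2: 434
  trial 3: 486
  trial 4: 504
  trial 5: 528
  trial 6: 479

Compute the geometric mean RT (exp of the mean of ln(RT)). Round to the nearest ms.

474 ms

ln(RT): 6.0426, 6.0730, 6.1862, 6.2226, 6.2691, 6.1717
Mean ln(RT) = 36.9653/6 = 6.16088
Geometric mean = exp(6.16088) = 473.84 ms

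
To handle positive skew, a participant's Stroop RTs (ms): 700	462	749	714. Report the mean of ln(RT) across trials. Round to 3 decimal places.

ln(RT): 6.5511, 6.1356, 6.6187, 6.5709
Σ ln(RT) = 25.8763
Mean = 25.8763/4 = 6.46907

6.469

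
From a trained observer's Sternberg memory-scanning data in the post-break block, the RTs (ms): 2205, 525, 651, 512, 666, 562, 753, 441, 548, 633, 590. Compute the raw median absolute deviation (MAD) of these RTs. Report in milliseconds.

Sorted: 441, 512, 525, 548, 562, 590, 633, 651, 666, 753, 2205 → median = 590
|x − 590|: 1615, 65, 61, 78, 76, 28, 163, 149, 42, 43, 0
Sorted deviations: 0, 28, 42, 43, 61, 65, 76, 78, 149, 163, 1615 → MAD = 65

65 ms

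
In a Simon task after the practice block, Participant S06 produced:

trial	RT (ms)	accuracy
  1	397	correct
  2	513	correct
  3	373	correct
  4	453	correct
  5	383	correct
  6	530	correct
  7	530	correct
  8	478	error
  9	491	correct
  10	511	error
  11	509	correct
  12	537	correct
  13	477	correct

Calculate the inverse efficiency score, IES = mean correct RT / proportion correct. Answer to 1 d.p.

557.9 ms

Correct trials (n=11): 397, 513, 373, 453, 383, 530, 530, 491, 509, 537, 477
Mean correct RT = 5193/11 = 472.0909 ms
Proportion correct = 11/13
IES = 472.0909 / (11/13) = 557.926 ms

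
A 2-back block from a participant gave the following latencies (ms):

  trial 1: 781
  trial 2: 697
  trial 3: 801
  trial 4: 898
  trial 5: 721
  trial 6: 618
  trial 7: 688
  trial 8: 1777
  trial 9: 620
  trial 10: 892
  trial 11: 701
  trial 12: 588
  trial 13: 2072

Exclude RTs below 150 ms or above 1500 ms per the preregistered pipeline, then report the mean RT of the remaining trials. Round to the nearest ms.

728 ms

Excluded: 1777, 2072
Retained (n=11): Σ = 8005
Mean = 8005/11 = 727.7273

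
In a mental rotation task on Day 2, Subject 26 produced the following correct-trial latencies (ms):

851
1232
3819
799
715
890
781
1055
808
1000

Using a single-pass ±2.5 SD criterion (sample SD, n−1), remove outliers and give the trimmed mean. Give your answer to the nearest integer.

n = 10, ΣRT = 11950, M = 1195.000
Σ(x−M)² = 7864112.00; s = √(7864112.00/9) = 934.767
Cutoffs: 1195.000 ± 2.5·934.767 → [-1141.9, 3531.9]
Outside: 3819 → excluded.
Retained (n=9): Σ = 8131, mean = 8131/9 = 903.444

903 ms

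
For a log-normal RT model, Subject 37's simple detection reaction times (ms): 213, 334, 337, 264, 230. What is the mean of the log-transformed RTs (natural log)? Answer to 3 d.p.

ln(RT): 5.3613, 5.8111, 5.8201, 5.5759, 5.4381
Σ ln(RT) = 28.0065
Mean = 28.0065/5 = 5.60131

5.601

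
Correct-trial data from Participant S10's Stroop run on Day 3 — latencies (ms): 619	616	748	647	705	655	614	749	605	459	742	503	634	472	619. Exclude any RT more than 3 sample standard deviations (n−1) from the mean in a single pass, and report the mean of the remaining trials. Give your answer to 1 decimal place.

625.8 ms

n = 15, ΣRT = 9387, M = 625.800
Σ(x−M)² = 118572.40; s = √(118572.40/14) = 92.030
Cutoffs: 625.800 ± 3·92.030 → [349.7, 901.9]
No RTs fall outside the cutoffs; all 15 retained. Mean = 9387/15 = 625.800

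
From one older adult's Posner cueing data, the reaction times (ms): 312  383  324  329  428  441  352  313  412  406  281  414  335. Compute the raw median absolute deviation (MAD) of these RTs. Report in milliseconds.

Sorted: 281, 312, 313, 324, 329, 335, 352, 383, 406, 412, 414, 428, 441 → median = 352
|x − 352|: 40, 31, 28, 23, 76, 89, 0, 39, 60, 54, 71, 62, 17
Sorted deviations: 0, 17, 23, 28, 31, 39, 40, 54, 60, 62, 71, 76, 89 → MAD = 40

40 ms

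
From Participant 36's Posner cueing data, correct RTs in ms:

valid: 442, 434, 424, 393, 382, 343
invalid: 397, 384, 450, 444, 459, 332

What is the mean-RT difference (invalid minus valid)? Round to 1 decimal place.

M(valid) = 2418/6 = 403.000
M(invalid) = 2466/6 = 411.000
Difference = 411.000 − 403.000 = 8.000 ms

8.0 ms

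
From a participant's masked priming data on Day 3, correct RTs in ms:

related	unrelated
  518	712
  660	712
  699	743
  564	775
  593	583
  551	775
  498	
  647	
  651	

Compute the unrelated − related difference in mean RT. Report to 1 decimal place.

M(related) = 5381/9 = 597.889
M(unrelated) = 4300/6 = 716.667
Difference = 716.667 − 597.889 = 118.778 ms

118.8 ms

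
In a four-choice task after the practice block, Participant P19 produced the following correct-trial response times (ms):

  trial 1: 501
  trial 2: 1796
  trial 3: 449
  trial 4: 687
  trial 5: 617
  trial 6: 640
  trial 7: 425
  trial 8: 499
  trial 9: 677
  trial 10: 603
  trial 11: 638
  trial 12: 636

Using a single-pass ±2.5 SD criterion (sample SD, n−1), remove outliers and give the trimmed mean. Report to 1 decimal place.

n = 12, ΣRT = 8168, M = 680.667
Σ(x−M)² = 1443894.67; s = √(1443894.67/11) = 362.303
Cutoffs: 680.667 ± 2.5·362.303 → [-225.1, 1586.4]
Outside: 1796 → excluded.
Retained (n=11): Σ = 6372, mean = 6372/11 = 579.273

579.3 ms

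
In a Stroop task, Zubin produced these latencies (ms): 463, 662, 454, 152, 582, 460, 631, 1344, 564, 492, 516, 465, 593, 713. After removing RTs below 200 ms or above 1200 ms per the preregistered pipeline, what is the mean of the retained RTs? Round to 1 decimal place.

549.6 ms

Excluded: 152, 1344
Retained (n=12): Σ = 6595
Mean = 6595/12 = 549.5833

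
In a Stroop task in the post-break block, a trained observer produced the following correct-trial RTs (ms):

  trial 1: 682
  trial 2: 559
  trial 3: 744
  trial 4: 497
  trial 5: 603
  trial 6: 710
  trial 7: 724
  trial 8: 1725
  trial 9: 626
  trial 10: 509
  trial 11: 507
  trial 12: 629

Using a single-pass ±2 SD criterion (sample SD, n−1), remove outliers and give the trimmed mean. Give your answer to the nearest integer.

617 ms

n = 12, ΣRT = 8515, M = 709.583
Σ(x−M)² = 1207204.92; s = √(1207204.92/11) = 331.279
Cutoffs: 709.583 ± 2·331.279 → [47.0, 1372.1]
Outside: 1725 → excluded.
Retained (n=11): Σ = 6790, mean = 6790/11 = 617.273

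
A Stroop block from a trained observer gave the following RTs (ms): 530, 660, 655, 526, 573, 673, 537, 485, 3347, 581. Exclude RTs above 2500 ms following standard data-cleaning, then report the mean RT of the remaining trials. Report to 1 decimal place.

580.0 ms

Excluded: 3347
Retained (n=9): Σ = 5220
Mean = 5220/9 = 580.0000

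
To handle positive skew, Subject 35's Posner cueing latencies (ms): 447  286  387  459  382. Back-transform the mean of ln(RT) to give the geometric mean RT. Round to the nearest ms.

ln(RT): 6.1026, 5.6560, 5.9584, 6.1291, 5.9454
Mean ln(RT) = 29.7914/5 = 5.95829
Geometric mean = exp(5.95829) = 386.95 ms

387 ms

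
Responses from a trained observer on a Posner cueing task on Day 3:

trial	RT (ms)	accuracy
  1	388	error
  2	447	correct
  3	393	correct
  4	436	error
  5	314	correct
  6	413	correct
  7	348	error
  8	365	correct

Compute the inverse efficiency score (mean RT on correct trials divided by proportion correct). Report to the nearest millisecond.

Correct trials (n=5): 447, 393, 314, 413, 365
Mean correct RT = 1932/5 = 386.4000 ms
Proportion correct = 5/8
IES = 386.4000 / (5/8) = 618.240 ms

618 ms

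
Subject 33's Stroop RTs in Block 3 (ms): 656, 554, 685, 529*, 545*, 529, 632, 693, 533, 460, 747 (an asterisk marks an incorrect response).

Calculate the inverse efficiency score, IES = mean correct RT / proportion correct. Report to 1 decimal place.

Correct trials (n=9): 656, 554, 685, 529, 632, 693, 533, 460, 747
Mean correct RT = 5489/9 = 609.8889 ms
Proportion correct = 9/11
IES = 609.8889 / (9/11) = 745.420 ms

745.4 ms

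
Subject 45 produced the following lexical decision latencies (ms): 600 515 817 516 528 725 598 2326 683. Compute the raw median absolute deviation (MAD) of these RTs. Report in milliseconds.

Sorted: 515, 516, 528, 598, 600, 683, 725, 817, 2326 → median = 600
|x − 600|: 0, 85, 217, 84, 72, 125, 2, 1726, 83
Sorted deviations: 0, 2, 72, 83, 84, 85, 125, 217, 1726 → MAD = 84

84 ms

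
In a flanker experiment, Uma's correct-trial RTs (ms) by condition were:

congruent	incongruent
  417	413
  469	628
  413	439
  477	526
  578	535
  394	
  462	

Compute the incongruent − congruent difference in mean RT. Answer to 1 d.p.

M(congruent) = 3210/7 = 458.571
M(incongruent) = 2541/5 = 508.200
Difference = 508.200 − 458.571 = 49.629 ms

49.6 ms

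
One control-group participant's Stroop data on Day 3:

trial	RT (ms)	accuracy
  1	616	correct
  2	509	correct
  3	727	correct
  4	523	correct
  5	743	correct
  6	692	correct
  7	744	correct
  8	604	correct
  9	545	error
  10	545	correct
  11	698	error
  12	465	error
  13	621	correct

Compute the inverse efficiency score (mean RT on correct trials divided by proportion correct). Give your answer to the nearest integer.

Correct trials (n=10): 616, 509, 727, 523, 743, 692, 744, 604, 545, 621
Mean correct RT = 6324/10 = 632.4000 ms
Proportion correct = 10/13
IES = 632.4000 / (10/13) = 822.120 ms

822 ms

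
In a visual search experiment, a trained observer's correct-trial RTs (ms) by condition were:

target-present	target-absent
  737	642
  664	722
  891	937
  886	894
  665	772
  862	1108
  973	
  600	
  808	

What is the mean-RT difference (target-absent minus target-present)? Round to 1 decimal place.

M(target-present) = 7086/9 = 787.333
M(target-absent) = 5075/6 = 845.833
Difference = 845.833 − 787.333 = 58.500 ms

58.5 ms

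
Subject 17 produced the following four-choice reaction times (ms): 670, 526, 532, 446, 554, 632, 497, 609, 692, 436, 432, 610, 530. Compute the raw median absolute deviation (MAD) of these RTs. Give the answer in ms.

78 ms

Sorted: 432, 436, 446, 497, 526, 530, 532, 554, 609, 610, 632, 670, 692 → median = 532
|x − 532|: 138, 6, 0, 86, 22, 100, 35, 77, 160, 96, 100, 78, 2
Sorted deviations: 0, 2, 6, 22, 35, 77, 78, 86, 96, 100, 100, 138, 160 → MAD = 78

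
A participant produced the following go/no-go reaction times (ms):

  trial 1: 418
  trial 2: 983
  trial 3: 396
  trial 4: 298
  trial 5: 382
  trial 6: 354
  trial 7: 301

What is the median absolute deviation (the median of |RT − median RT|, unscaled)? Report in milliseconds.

36 ms

Sorted: 298, 301, 354, 382, 396, 418, 983 → median = 382
|x − 382|: 36, 601, 14, 84, 0, 28, 81
Sorted deviations: 0, 14, 28, 36, 81, 84, 601 → MAD = 36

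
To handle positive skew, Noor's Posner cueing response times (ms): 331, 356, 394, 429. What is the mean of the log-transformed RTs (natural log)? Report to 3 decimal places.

ln(RT): 5.8021, 5.8749, 5.9764, 6.0615
Σ ln(RT) = 23.7149
Mean = 23.7149/4 = 5.92871

5.929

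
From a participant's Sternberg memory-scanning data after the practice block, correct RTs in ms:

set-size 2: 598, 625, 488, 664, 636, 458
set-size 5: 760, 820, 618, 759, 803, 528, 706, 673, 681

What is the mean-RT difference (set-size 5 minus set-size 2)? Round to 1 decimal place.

127.2 ms

M(set-size 2) = 3469/6 = 578.167
M(set-size 5) = 6348/9 = 705.333
Difference = 705.333 − 578.167 = 127.167 ms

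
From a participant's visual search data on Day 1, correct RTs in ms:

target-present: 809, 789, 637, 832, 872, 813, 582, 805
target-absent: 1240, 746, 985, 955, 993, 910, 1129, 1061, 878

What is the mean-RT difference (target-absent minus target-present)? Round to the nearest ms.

M(target-present) = 6139/8 = 767.375
M(target-absent) = 8897/9 = 988.556
Difference = 988.556 − 767.375 = 221.181 ms

221 ms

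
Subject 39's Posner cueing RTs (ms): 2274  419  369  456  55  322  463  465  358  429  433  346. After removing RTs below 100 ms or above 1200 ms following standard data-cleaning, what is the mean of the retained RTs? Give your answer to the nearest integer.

406 ms

Excluded: 55, 2274
Retained (n=10): Σ = 4060
Mean = 4060/10 = 406.0000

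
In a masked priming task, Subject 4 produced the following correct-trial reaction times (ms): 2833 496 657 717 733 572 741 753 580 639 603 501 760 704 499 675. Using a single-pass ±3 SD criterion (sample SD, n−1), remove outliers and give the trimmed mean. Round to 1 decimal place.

642.0 ms

n = 16, ΣRT = 12463, M = 778.938
Σ(x−M)² = 4627480.94; s = √(4627480.94/15) = 555.427
Cutoffs: 778.938 ± 3·555.427 → [-887.3, 2445.2]
Outside: 2833 → excluded.
Retained (n=15): Σ = 9630, mean = 9630/15 = 642.000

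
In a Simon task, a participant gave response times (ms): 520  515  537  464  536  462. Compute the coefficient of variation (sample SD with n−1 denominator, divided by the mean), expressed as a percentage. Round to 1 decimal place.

6.8%

n = 6, Σ = 3034, M = 505.6667
Σ(x−M)² = 5837.333; s = √(5837.333/5) = 34.1682
CV = 34.1682 / 505.6667 = 0.06757 = 6.757%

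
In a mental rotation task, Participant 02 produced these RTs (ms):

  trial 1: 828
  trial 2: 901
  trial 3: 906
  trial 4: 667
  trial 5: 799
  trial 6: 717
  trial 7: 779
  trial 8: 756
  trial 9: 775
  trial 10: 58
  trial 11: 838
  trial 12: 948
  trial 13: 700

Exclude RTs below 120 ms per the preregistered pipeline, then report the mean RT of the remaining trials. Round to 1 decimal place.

801.2 ms

Excluded: 58
Retained (n=12): Σ = 9614
Mean = 9614/12 = 801.1667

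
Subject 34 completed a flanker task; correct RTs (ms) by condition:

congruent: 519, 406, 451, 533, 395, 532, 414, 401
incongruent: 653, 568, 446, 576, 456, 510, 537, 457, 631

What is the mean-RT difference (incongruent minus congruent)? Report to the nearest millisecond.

81 ms

M(congruent) = 3651/8 = 456.375
M(incongruent) = 4834/9 = 537.111
Difference = 537.111 − 456.375 = 80.736 ms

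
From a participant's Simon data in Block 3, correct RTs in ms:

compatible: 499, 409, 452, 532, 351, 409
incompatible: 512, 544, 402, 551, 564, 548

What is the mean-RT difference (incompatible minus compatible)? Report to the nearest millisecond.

78 ms

M(compatible) = 2652/6 = 442.000
M(incompatible) = 3121/6 = 520.167
Difference = 520.167 − 442.000 = 78.167 ms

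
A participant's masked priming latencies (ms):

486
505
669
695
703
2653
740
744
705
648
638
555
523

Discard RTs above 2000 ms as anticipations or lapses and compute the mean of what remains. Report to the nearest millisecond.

634 ms

Excluded: 2653
Retained (n=12): Σ = 7611
Mean = 7611/12 = 634.2500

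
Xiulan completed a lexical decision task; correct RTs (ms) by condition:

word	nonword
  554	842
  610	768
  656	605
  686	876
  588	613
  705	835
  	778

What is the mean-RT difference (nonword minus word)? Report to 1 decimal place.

M(word) = 3799/6 = 633.167
M(nonword) = 5317/7 = 759.571
Difference = 759.571 − 633.167 = 126.405 ms

126.4 ms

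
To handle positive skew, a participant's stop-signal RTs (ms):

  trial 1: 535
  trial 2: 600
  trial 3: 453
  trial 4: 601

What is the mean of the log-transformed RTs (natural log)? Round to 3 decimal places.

6.298

ln(RT): 6.2823, 6.3969, 6.1159, 6.3986
Σ ln(RT) = 25.1937
Mean = 25.1937/4 = 6.29842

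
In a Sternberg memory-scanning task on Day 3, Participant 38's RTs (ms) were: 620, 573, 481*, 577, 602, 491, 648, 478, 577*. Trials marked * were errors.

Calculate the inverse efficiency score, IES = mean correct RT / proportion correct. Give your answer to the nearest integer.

Correct trials (n=7): 620, 573, 577, 602, 491, 648, 478
Mean correct RT = 3989/7 = 569.8571 ms
Proportion correct = 7/9
IES = 569.8571 / (7/9) = 732.673 ms

733 ms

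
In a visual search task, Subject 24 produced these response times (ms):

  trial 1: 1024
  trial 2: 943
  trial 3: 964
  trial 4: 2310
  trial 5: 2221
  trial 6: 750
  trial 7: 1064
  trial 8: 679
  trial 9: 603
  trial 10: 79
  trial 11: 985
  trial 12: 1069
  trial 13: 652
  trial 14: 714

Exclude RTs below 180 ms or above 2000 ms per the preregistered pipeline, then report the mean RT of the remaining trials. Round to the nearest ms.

Excluded: 79, 2221, 2310
Retained (n=11): Σ = 9447
Mean = 9447/11 = 858.8182

859 ms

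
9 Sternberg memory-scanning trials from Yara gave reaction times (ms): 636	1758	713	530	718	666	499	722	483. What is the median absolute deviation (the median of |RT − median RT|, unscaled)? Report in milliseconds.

56 ms

Sorted: 483, 499, 530, 636, 666, 713, 718, 722, 1758 → median = 666
|x − 666|: 30, 1092, 47, 136, 52, 0, 167, 56, 183
Sorted deviations: 0, 30, 47, 52, 56, 136, 167, 183, 1092 → MAD = 56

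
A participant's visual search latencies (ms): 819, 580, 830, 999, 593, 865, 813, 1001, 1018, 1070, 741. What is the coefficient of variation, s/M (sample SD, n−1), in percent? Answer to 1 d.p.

n = 11, Σ = 9329, M = 848.0909
Σ(x−M)² = 275370.909; s = √(275370.909/10) = 165.9430
CV = 165.9430 / 848.0909 = 0.19567 = 19.567%

19.6%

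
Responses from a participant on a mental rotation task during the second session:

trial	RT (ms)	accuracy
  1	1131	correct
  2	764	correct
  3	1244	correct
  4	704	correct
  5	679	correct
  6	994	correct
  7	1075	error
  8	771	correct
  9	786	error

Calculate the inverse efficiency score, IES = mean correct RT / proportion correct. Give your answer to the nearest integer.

1155 ms

Correct trials (n=7): 1131, 764, 1244, 704, 679, 994, 771
Mean correct RT = 6287/7 = 898.1429 ms
Proportion correct = 7/9
IES = 898.1429 / (7/9) = 1154.755 ms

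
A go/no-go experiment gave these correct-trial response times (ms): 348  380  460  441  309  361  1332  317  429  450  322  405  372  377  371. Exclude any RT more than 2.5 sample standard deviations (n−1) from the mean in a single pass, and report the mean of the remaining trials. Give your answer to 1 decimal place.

n = 15, ΣRT = 6674, M = 444.933
Σ(x−M)² = 875018.93; s = √(875018.93/14) = 250.003
Cutoffs: 444.933 ± 2.5·250.003 → [-180.1, 1069.9]
Outside: 1332 → excluded.
Retained (n=14): Σ = 5342, mean = 5342/14 = 381.571

381.6 ms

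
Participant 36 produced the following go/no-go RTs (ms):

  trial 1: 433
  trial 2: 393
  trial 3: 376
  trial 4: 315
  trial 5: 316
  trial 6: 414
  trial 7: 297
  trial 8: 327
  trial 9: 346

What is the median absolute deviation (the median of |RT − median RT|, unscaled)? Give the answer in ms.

Sorted: 297, 315, 316, 327, 346, 376, 393, 414, 433 → median = 346
|x − 346|: 87, 47, 30, 31, 30, 68, 49, 19, 0
Sorted deviations: 0, 19, 30, 30, 31, 47, 49, 68, 87 → MAD = 31

31 ms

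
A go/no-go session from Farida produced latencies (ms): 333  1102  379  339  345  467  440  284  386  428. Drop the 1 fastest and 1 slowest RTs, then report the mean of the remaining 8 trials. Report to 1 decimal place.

Sorted: 284, 333, 339, 345, 379, 386, 428, 440, 467, 1102
Drop lowest 1 (284) and highest 1 (1102)
Remaining (n=8): Σ = 3117, mean = 3117/8 = 389.625

389.6 ms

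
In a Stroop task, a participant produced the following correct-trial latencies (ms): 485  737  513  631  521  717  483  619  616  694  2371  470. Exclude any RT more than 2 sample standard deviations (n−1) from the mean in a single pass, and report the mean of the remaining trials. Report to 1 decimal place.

589.6 ms

n = 12, ΣRT = 8857, M = 738.083
Σ(x−M)² = 3008132.92; s = √(3008132.92/11) = 522.940
Cutoffs: 738.083 ± 2·522.940 → [-307.8, 1784.0]
Outside: 2371 → excluded.
Retained (n=11): Σ = 6486, mean = 6486/11 = 589.636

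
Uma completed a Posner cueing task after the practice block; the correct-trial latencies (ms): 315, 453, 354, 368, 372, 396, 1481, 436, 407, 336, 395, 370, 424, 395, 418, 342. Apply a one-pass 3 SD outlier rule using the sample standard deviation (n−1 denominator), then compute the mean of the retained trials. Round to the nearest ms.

385 ms

n = 16, ΣRT = 7262, M = 453.875
Σ(x−M)² = 1146749.75; s = √(1146749.75/15) = 276.496
Cutoffs: 453.875 ± 3·276.496 → [-375.6, 1283.4]
Outside: 1481 → excluded.
Retained (n=15): Σ = 5781, mean = 5781/15 = 385.400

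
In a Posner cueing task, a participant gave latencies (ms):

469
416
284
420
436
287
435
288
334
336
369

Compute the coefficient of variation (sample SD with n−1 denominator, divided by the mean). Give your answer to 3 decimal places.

0.184

n = 11, Σ = 4074, M = 370.3636
Σ(x−M)² = 46458.545; s = √(46458.545/10) = 68.1605
CV = 68.1605 / 370.3636 = 0.18404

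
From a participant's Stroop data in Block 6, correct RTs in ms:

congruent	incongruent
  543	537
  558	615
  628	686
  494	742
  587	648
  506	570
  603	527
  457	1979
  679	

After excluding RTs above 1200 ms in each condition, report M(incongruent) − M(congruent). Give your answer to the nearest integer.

56 ms

incongruent: exclude 1979
M(congruent) = 5055/9 = 561.667
M(incongruent) = 4325/7 = 617.857
Difference = 617.857 − 561.667 = 56.190 ms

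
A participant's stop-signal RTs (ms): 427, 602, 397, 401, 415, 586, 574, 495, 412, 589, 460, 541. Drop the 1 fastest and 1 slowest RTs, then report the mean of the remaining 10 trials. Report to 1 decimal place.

Sorted: 397, 401, 412, 415, 427, 460, 495, 541, 574, 586, 589, 602
Drop lowest 1 (397) and highest 1 (602)
Remaining (n=10): Σ = 4900, mean = 4900/10 = 490.000

490.0 ms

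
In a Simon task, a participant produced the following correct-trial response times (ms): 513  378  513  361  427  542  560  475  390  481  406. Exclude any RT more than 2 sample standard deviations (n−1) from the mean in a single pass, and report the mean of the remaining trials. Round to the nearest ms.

n = 11, ΣRT = 5046, M = 458.727
Σ(x−M)² = 48420.18; s = √(48420.18/10) = 69.585
Cutoffs: 458.727 ± 2·69.585 → [319.6, 597.9]
No RTs fall outside the cutoffs; all 11 retained. Mean = 5046/11 = 458.727

459 ms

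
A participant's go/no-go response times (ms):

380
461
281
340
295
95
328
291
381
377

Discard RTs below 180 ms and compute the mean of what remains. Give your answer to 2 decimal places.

Excluded: 95
Retained (n=9): Σ = 3134
Mean = 3134/9 = 348.2222

348.22 ms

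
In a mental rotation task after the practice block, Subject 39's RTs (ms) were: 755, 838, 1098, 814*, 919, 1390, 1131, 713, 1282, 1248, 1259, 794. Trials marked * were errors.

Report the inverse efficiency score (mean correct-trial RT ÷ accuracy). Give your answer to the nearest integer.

1133 ms

Correct trials (n=11): 755, 838, 1098, 919, 1390, 1131, 713, 1282, 1248, 1259, 794
Mean correct RT = 11427/11 = 1038.8182 ms
Proportion correct = 11/12
IES = 1038.8182 / (11/12) = 1133.256 ms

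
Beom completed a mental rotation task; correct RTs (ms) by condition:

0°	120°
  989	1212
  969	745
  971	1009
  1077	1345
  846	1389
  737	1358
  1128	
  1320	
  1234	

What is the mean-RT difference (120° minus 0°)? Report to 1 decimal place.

146.2 ms

M(0°) = 9271/9 = 1030.111
M(120°) = 7058/6 = 1176.333
Difference = 1176.333 − 1030.111 = 146.222 ms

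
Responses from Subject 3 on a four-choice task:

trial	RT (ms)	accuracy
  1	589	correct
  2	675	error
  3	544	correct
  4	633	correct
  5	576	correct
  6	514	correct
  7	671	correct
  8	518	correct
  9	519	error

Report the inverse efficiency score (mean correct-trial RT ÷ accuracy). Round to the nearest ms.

743 ms

Correct trials (n=7): 589, 544, 633, 576, 514, 671, 518
Mean correct RT = 4045/7 = 577.8571 ms
Proportion correct = 7/9
IES = 577.8571 / (7/9) = 742.959 ms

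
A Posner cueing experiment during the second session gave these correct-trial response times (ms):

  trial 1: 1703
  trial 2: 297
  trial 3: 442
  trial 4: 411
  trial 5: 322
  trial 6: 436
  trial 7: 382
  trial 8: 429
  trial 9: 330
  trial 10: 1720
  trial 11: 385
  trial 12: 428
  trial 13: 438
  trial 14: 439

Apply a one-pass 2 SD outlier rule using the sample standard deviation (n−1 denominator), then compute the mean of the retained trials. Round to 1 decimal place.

394.9 ms

n = 14, ΣRT = 8162, M = 583.000
Σ(x−M)² = 3001276.00; s = √(3001276.00/13) = 480.487
Cutoffs: 583.000 ± 2·480.487 → [-378.0, 1544.0]
Outside: 1703, 1720 → excluded.
Retained (n=12): Σ = 4739, mean = 4739/12 = 394.917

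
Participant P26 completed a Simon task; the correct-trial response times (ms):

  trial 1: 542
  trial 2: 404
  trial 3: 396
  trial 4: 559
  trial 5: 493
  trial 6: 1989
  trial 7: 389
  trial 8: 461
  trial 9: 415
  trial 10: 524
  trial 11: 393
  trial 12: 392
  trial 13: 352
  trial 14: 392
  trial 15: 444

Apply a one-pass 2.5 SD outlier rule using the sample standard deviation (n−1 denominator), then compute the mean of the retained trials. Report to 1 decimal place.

439.7 ms

n = 15, ΣRT = 8145, M = 543.000
Σ(x−M)² = 2296172.00; s = √(2296172.00/14) = 404.984
Cutoffs: 543.000 ± 2.5·404.984 → [-469.5, 1555.5]
Outside: 1989 → excluded.
Retained (n=14): Σ = 6156, mean = 6156/14 = 439.714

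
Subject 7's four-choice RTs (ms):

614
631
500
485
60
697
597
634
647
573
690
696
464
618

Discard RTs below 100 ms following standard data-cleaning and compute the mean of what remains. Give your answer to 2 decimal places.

603.54 ms

Excluded: 60
Retained (n=13): Σ = 7846
Mean = 7846/13 = 603.5385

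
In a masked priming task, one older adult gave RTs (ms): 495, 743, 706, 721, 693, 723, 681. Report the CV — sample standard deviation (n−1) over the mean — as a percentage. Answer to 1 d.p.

n = 7, Σ = 4762, M = 680.2857
Σ(x−M)² = 42569.429; s = √(42569.429/6) = 84.2313
CV = 84.2313 / 680.2857 = 0.12382 = 12.382%

12.4%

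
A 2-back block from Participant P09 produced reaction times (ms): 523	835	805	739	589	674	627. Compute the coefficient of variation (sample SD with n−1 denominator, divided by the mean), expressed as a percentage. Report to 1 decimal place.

n = 7, Σ = 4792, M = 684.5714
Σ(x−M)² = 78759.714; s = √(78759.714/6) = 114.5715
CV = 114.5715 / 684.5714 = 0.16736 = 16.736%

16.7%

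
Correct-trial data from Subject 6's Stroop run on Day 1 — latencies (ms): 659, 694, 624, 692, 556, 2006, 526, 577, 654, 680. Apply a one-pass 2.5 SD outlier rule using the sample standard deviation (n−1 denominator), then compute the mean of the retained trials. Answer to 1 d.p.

629.1 ms

n = 10, ΣRT = 7668, M = 766.800
Σ(x−M)² = 1737227.60; s = √(1737227.60/9) = 439.346
Cutoffs: 766.800 ± 2.5·439.346 → [-331.6, 1865.2]
Outside: 2006 → excluded.
Retained (n=9): Σ = 5662, mean = 5662/9 = 629.111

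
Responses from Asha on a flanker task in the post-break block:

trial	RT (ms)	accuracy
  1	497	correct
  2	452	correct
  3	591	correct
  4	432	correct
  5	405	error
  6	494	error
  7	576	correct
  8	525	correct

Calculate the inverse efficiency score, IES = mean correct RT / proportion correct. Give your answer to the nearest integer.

Correct trials (n=6): 497, 452, 591, 432, 576, 525
Mean correct RT = 3073/6 = 512.1667 ms
Proportion correct = 6/8
IES = 512.1667 / (6/8) = 682.889 ms

683 ms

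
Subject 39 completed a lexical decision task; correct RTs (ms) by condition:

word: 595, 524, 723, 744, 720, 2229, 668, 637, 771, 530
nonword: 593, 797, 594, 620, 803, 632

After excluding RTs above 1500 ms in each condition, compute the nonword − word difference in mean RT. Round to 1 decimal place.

word: exclude 2229
M(word) = 5912/9 = 656.889
M(nonword) = 4039/6 = 673.167
Difference = 673.167 − 656.889 = 16.278 ms

16.3 ms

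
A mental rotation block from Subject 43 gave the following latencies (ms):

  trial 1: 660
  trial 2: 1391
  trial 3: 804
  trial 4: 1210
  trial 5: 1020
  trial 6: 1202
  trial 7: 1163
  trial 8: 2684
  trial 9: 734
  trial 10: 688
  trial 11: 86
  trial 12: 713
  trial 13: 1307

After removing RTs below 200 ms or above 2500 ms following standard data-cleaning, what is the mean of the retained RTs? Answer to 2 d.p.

Excluded: 86, 2684
Retained (n=11): Σ = 10892
Mean = 10892/11 = 990.1818

990.18 ms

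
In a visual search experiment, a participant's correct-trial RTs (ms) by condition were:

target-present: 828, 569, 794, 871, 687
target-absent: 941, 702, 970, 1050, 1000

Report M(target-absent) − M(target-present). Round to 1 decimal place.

M(target-present) = 3749/5 = 749.800
M(target-absent) = 4663/5 = 932.600
Difference = 932.600 − 749.800 = 182.800 ms

182.8 ms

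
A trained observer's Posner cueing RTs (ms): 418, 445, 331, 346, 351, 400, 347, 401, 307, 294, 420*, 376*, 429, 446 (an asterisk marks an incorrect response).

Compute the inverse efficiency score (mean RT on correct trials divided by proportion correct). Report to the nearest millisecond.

Correct trials (n=12): 418, 445, 331, 346, 351, 400, 347, 401, 307, 294, 429, 446
Mean correct RT = 4515/12 = 376.2500 ms
Proportion correct = 12/14
IES = 376.2500 / (12/14) = 438.958 ms

439 ms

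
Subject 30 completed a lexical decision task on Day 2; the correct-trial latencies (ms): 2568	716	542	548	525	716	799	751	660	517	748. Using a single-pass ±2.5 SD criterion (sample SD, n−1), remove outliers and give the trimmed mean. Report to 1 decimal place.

652.2 ms

n = 11, ΣRT = 9090, M = 826.364
Σ(x−M)² = 3442778.55; s = √(3442778.55/10) = 586.752
Cutoffs: 826.364 ± 2.5·586.752 → [-640.5, 2293.2]
Outside: 2568 → excluded.
Retained (n=10): Σ = 6522, mean = 6522/10 = 652.200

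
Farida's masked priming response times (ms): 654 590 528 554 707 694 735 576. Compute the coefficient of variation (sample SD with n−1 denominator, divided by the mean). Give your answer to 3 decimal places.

n = 8, Σ = 5038, M = 629.7500
Σ(x−M)² = 42321.500; s = √(42321.500/7) = 77.7556
CV = 77.7556 / 629.7500 = 0.12347

0.123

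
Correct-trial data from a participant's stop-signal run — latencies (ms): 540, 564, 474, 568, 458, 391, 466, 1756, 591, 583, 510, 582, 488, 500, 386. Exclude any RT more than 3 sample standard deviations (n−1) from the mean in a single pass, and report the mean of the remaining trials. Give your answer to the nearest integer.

n = 15, ΣRT = 8857, M = 590.467
Σ(x−M)² = 1515703.73; s = √(1515703.73/14) = 329.036
Cutoffs: 590.467 ± 3·329.036 → [-396.6, 1577.6]
Outside: 1756 → excluded.
Retained (n=14): Σ = 7101, mean = 7101/14 = 507.214

507 ms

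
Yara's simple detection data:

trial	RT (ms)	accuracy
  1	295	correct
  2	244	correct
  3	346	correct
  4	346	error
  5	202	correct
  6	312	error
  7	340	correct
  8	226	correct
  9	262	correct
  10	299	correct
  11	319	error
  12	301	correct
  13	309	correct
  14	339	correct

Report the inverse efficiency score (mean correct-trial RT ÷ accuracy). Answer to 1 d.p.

366.0 ms

Correct trials (n=11): 295, 244, 346, 202, 340, 226, 262, 299, 301, 309, 339
Mean correct RT = 3163/11 = 287.5455 ms
Proportion correct = 11/14
IES = 287.5455 / (11/14) = 365.967 ms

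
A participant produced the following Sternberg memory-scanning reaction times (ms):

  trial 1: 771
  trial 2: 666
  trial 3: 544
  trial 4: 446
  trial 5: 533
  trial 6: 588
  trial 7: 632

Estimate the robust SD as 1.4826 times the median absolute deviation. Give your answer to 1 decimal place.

81.5 ms

Sorted: 446, 533, 544, 588, 632, 666, 771 → median = 588
|x − 588| sorted: 0, 44, 44, 55, 78, 142, 183 → MAD = 55
Robust SD ≈ 1.4826 × 55 = 81.543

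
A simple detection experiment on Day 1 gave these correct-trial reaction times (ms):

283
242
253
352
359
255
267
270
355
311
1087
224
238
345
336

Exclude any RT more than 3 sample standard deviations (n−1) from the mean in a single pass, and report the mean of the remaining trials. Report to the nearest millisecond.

n = 15, ΣRT = 5177, M = 345.133
Σ(x−M)² = 620961.73; s = √(620961.73/14) = 210.605
Cutoffs: 345.133 ± 3·210.605 → [-286.7, 976.9]
Outside: 1087 → excluded.
Retained (n=14): Σ = 4090, mean = 4090/14 = 292.143

292 ms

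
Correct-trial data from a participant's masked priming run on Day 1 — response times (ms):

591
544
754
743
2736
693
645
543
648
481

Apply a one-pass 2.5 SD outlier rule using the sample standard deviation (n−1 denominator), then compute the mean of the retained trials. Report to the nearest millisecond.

627 ms

n = 10, ΣRT = 8378, M = 837.800
Σ(x−M)² = 4074777.60; s = √(4074777.60/9) = 672.869
Cutoffs: 837.800 ± 2.5·672.869 → [-844.4, 2520.0]
Outside: 2736 → excluded.
Retained (n=9): Σ = 5642, mean = 5642/9 = 626.889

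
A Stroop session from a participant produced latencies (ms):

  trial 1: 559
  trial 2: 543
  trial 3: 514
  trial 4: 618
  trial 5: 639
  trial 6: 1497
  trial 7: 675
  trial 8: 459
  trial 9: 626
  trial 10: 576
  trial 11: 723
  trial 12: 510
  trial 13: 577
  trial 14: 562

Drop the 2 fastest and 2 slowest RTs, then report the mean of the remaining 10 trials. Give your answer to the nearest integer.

Sorted: 459, 510, 514, 543, 559, 562, 576, 577, 618, 626, 639, 675, 723, 1497
Drop lowest 2 (459, 510) and highest 2 (723, 1497)
Remaining (n=10): Σ = 5889, mean = 5889/10 = 588.900

589 ms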